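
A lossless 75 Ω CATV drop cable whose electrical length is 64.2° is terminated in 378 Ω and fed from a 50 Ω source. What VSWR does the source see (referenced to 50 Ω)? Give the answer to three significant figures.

VSWR ≈ 4.18

tan(βl) = 2.07
Z_in = Z_0·(Z_L + jZ_0·tanβl)/(Z_0 + jZ_L·tanβl) = 18.2 − j34.5 Ω
Γ_s = (Z_in − Z_s)/(Z_in + Z_s) = (-31.8 − j34.5)/(68.2 − j34.5), |Γ_s| = 0.614
VSWR = (1 + |Γ_s|)/(1 − |Γ_s|)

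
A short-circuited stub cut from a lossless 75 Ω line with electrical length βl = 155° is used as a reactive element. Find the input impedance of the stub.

tan(βl) = -0.466
For a short-circuited stub, Z_in = jZ_0·tan(βl)

Z_in ≈ −j35 Ω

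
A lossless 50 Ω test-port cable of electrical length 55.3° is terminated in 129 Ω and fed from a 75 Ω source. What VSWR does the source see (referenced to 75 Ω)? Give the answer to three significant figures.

tan(βl) = 1.44
Z_in = Z_0·(Z_L + jZ_0·tanβl)/(Z_0 + jZ_L·tanβl) = 26.7 − j27.4 Ω
Γ_s = (Z_in − Z_s)/(Z_in + Z_s) = (-48.3 − j27.4)/(102 − j27.4), |Γ_s| = 0.527
VSWR = (1 + |Γ_s|)/(1 − |Γ_s|)

VSWR ≈ 3.23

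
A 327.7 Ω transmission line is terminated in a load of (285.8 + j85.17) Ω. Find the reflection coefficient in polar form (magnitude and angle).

Γ = (Z_L − Z_0)/(Z_L + Z_0) = (-41.9 + j85.17)/(613.5 + j85.17)
|Γ| = 94.9/619 = 0.153

Γ ≈ 0.153 ∠ 108°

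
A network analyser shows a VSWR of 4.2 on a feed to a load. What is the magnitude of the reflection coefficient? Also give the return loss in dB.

|Γ| ≈ 0.615; return loss ≈ 4.22 dB

|Γ| = (S − 1)/(S + 1) = (4.2 − 1)/(4.2 + 1) = 3.2/5.2
RL = −20·log₁₀|Γ| = −20·log₁₀(0.615)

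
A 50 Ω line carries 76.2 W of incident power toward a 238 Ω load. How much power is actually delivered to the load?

P_delivered ≈ 43.7 W

Γ = (238 − 50)/(238 + 50) = 0.653
|Γ|² = 0.426
P_refl = |Γ|²·P_inc = 32.5 W, P_del = (1 − |Γ|²)·P_inc = 43.7 W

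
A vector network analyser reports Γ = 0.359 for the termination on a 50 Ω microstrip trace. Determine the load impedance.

Z_L ≈ 106 Ω

Z_L = Z_0·(1 + Γ)/(1 − Γ) = 50·(1.36)/(0.641)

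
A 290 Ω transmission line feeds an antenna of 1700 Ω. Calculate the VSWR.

VSWR ≈ 5.86

For a purely resistive load, VSWR = R_L/Z_0 or Z_0/R_L (whichever > 1) = 1700/290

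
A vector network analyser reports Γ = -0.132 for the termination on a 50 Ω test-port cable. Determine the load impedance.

Z_L ≈ 38.3 Ω

Z_L = Z_0·(1 + Γ)/(1 − Γ) = 50·(0.868)/(1.13)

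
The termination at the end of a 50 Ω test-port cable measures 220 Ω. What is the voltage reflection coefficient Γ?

Γ = 0.63

Γ = (Z_L − Z_0)/(Z_L + Z_0) = (220 − 50)/(220 + 50) = 170/270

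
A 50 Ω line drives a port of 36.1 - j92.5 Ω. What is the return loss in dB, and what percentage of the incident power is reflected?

RL ≈ 2.61 dB; 54.8% of incident power reflected

Γ = (-13.9 − j92.5)/(86.1 − j92.5), |Γ| = 0.74
RL = −20·log₁₀(0.74) = 2.61 dB
P_refl/P_inc = |Γ|² = 0.548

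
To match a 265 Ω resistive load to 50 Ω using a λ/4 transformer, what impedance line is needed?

Z_qwt = √(Z_0·R_L) = √(50 × 265) = √13250

Z_qwt ≈ 115 Ω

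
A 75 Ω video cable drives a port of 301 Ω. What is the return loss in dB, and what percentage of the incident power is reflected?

Γ = (301 − 75)/(301 + 75) = 0.601
RL = −20·log₁₀(0.601) = 4.42 dB
P_refl/P_inc = |Γ|² = 0.361

RL ≈ 4.42 dB; 36.1% of incident power reflected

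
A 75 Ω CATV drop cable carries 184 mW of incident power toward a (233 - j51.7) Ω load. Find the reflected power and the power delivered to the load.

|Γ| = |(158 − j51.7)/(308 − j51.7)| = 0.532
|Γ|² = 0.283
P_refl = |Γ|²·P_inc = 52.1 mW, P_del = (1 − |Γ|²)·P_inc = 132 mW

P_reflected ≈ 52.1 mW; P_delivered ≈ 132 mW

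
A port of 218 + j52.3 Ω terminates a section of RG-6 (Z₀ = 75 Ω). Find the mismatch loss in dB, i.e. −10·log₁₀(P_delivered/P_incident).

mismatch loss ≈ 1.32 dB

Γ = (143 + j52.3)/(293 + j52.3), |Γ| = 0.512
|Γ|² = 0.262, so P_del/P_inc = 1 − |Γ|² = 0.738
ML = −10·log₁₀(1 − |Γ|²)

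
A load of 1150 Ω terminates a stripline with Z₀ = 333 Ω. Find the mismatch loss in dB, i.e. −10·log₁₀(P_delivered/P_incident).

Γ = (1150 − 333)/(1150 + 333) = 0.551
|Γ|² = 0.304, so P_del/P_inc = 1 − |Γ|² = 0.696
ML = −10·log₁₀(1 − |Γ|²)

mismatch loss ≈ 1.57 dB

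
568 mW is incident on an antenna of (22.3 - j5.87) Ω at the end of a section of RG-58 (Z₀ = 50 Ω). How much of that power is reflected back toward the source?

P_reflected ≈ 86.5 mW

|Γ| = |(-27.7 − j5.87)/(72.3 − j5.87)| = 0.39
|Γ|² = 0.152
P_refl = |Γ|²·P_inc = 86.5 mW, P_del = (1 − |Γ|²)·P_inc = 481 mW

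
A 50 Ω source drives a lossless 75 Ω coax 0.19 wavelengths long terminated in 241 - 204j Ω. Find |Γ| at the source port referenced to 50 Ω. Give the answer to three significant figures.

βl = 2π × 0.19 = 68.4°
tan(βl) = 2.53
Z_in = Z_0·(Z_L + jZ_0·tanβl)/(Z_0 + jZ_L·tanβl) = 13.9 − j16.2 Ω
Γ_s = (Z_in − Z_s)/(Z_in + Z_s) = (-36.1 − j16.2)/(63.9 − j16.2), |Γ_s| = 0.6

|Γ| ≈ 0.6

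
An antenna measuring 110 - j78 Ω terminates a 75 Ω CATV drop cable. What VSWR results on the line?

VSWR ≈ 2.48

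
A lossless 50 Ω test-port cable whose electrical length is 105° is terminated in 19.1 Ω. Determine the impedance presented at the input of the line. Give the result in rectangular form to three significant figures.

tan(βl) = tan(105°) = -3.73
Z_in = Z_0·(Z_L + jZ_0·tanβl)/(Z_0 + jZ_L·tanβl)
     = 50·(19.1 − j187)/(50 − j71.3)

Z_in ≈ 94 − j52.6 Ω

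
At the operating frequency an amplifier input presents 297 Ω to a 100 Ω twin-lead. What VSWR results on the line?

VSWR ≈ 2.97

For a purely resistive load, VSWR = R_L/Z_0 or Z_0/R_L (whichever > 1) = 297/100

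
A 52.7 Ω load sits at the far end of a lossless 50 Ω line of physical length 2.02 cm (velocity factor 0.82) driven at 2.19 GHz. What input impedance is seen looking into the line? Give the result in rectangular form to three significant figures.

λ = v/f = 0.82·c / 2.19 GHz = 0.112 m
βl = 2π·l/λ = 2π × 0.18 = 64.7°
tan(βl) = tan(64.7°) = 2.12
Z_in = Z_0·(Z_L + jZ_0·tanβl)/(Z_0 + jZ_L·tanβl)
     = 50·(52.7 + j106)/(50 + j112)

Z_in ≈ 48.3 − j1.96 Ω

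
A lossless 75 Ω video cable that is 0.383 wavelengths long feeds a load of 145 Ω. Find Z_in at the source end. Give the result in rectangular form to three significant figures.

Z_in ≈ 65 + j45.8 Ω

βl = 2π × 0.383 = 138°
tan(βl) = tan(138°) = -0.904
Z_in = Z_0·(Z_L + jZ_0·tanβl)/(Z_0 + jZ_L·tanβl)
     = 75·(145 − j67.8)/(75 − j131)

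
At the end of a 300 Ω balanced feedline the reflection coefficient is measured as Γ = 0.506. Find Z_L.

Z_L ≈ 915 Ω

Z_L = Z_0·(1 + Γ)/(1 − Γ) = 300·(1.51)/(0.494)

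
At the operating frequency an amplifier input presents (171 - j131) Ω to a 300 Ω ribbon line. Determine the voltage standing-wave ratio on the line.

Γ = (Z_L − Z_0)/(Z_L + Z_0) = (-129 − j131)/(471 − j131)
|Γ| = 184/489 = 0.376
VSWR = (1 + |Γ|)/(1 − |Γ|) = 1.38/0.624

VSWR ≈ 2.21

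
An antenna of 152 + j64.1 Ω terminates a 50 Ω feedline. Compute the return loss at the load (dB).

Γ = (102 + j64.1)/(202 + j64.1), |Γ| = 0.568
RL = −20·log₁₀|Γ| = −20·log₁₀(0.568)

RL ≈ 4.91 dB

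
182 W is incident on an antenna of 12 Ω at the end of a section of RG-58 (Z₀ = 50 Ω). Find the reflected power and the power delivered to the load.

Γ = (12 − 50)/(12 + 50) = -0.613
|Γ|² = 0.376
P_refl = |Γ|²·P_inc = 68.4 W, P_del = (1 − |Γ|²)·P_inc = 114 W

P_reflected ≈ 68.4 W; P_delivered ≈ 114 W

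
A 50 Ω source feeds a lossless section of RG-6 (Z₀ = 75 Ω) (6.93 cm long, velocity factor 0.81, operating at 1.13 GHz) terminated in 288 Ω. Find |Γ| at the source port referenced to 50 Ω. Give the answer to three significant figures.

λ = v/f = 0.81·c / 1.13 GHz = 0.215 m
βl = 2π·l/λ = 2π × 0.322 = 116°
tan(βl) = -2.05
Z_in = Z_0·(Z_L + jZ_0·tanβl)/(Z_0 + jZ_L·tanβl) = 23.8 + j33.6 Ω
Γ_s = (Z_in − Z_s)/(Z_in + Z_s) = (-26.2 + j33.6)/(73.8 + j33.6), |Γ_s| = 0.525

|Γ| ≈ 0.525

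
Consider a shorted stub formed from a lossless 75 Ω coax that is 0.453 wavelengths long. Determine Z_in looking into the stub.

βl = 2π × 0.453 = 163°
tan(βl) = -0.304
For a shorted stub, Z_in = jZ_0·tan(βl)

Z_in ≈ −j22.8 Ω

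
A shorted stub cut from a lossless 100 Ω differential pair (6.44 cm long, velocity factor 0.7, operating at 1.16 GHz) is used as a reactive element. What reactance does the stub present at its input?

λ = v/f = 0.7·c / 1.16 GHz = 0.181 m
βl = 2π·l/λ = 2π × 0.356 = 128°
tan(βl) = -1.28
For a shorted stub, Z_in = jZ_0·tan(βl)

X_in ≈ -128 Ω (capacitive)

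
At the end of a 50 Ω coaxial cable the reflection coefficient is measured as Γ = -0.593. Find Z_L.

Z_L ≈ 12.8 Ω

Z_L = Z_0·(1 + Γ)/(1 − Γ) = 50·(0.407)/(1.59)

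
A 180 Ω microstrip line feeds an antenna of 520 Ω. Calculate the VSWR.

VSWR ≈ 2.89

For a purely resistive load, VSWR = R_L/Z_0 or Z_0/R_L (whichever > 1) = 520/180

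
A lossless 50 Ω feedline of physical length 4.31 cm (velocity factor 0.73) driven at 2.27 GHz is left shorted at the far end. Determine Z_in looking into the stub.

Z_in ≈ −j17.4 Ω

λ = v/f = 0.73·c / 2.27 GHz = 0.0965 m
βl = 2π·l/λ = 2π × 0.447 = 161°
tan(βl) = -0.348
For a shorted stub, Z_in = jZ_0·tan(βl)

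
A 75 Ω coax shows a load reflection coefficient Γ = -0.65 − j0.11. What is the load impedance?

Z_L = Z_0·(1 + Γ)/(1 − Γ) = 75·(0.35 − j0.11)/(1.65 + j0.11)

Z_L ≈ 15.5 − j6.03 Ω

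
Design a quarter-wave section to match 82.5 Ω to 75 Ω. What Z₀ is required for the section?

Z_qwt ≈ 78.7 Ω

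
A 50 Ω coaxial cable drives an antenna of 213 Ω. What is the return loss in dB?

RL ≈ 4.16 dB

Γ = (213 − 50)/(213 + 50) = 0.62
RL = −20·log₁₀|Γ| = −20·log₁₀(0.62)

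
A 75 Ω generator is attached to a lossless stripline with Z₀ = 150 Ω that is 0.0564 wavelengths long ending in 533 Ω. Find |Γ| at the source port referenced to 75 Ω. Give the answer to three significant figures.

|Γ| ≈ 0.733

βl = 2π × 0.0564 = 20.3°
tan(βl) = 0.37
Z_in = Z_0·(Z_L + jZ_0·tanβl)/(Z_0 + jZ_L·tanβl) = 222 − j236 Ω
Γ_s = (Z_in − Z_s)/(Z_in + Z_s) = (147 − j236)/(297 − j236), |Γ_s| = 0.733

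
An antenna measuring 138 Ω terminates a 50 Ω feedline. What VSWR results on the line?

VSWR ≈ 2.76

For a purely resistive load, VSWR = R_L/Z_0 or Z_0/R_L (whichever > 1) = 138/50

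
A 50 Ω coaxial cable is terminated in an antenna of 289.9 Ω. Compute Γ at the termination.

Γ = 0.706

Γ = (Z_L − Z_0)/(Z_L + Z_0) = (289.9 − 50)/(289.9 + 50) = 239.9/339.9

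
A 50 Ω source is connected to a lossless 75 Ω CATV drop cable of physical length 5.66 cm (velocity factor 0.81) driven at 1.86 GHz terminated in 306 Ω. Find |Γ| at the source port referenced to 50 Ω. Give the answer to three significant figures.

|Γ| ≈ 0.696

λ = v/f = 0.81·c / 1.86 GHz = 0.131 m
βl = 2π·l/λ = 2π × 0.433 = 156°
tan(βl) = -0.446
Z_in = Z_0·(Z_L + jZ_0·tanβl)/(Z_0 + jZ_L·tanβl) = 85.1 + j121 Ω
Γ_s = (Z_in − Z_s)/(Z_in + Z_s) = (35.1 + j121)/(135 + j121), |Γ_s| = 0.696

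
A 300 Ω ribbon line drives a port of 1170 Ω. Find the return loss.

Γ = (1170 − 300)/(1170 + 300) = 0.592
RL = −20·log₁₀|Γ| = −20·log₁₀(0.592)

RL ≈ 4.56 dB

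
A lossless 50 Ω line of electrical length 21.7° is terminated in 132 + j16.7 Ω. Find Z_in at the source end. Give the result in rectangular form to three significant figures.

Z_in ≈ 82.4 − j57.6 Ω

tan(βl) = tan(21.7°) = 0.398
Z_in = Z_0·(Z_L + jZ_0·tanβl)/(Z_0 + jZ_L·tanβl)
     = 50·(132 + j36.6)/(43.4 + j52.5)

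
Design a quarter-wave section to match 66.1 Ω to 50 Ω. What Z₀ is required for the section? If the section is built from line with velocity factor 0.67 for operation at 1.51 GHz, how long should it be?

Z_qwt ≈ 57.5 Ω; length ≈ 3.33 cm

Z_qwt = √(Z_0·R_L) = √(50 × 66.1) = √3305
λ = 0.67·c/f = 0.133 m, so l = λ/4 = 0.0333 m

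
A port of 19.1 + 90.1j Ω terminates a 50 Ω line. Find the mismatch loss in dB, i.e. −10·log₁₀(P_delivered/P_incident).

Γ = (-30.9 + j90.1)/(69.1 + j90.1), |Γ| = 0.839
|Γ|² = 0.704, so P_del/P_inc = 1 − |Γ|² = 0.296
ML = −10·log₁₀(1 − |Γ|²)

mismatch loss ≈ 5.28 dB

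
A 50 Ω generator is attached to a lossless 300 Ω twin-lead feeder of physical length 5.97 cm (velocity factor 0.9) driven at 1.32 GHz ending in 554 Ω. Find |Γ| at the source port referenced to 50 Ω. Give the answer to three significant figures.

λ = v/f = 0.9·c / 1.32 GHz = 0.205 m
βl = 2π·l/λ = 2π × 0.292 = 105°
tan(βl) = -3.71
Z_in = Z_0·(Z_L + jZ_0·tanβl)/(Z_0 + jZ_L·tanβl) = 171 + j55.9 Ω
Γ_s = (Z_in − Z_s)/(Z_in + Z_s) = (121 + j55.9)/(221 + j55.9), |Γ_s| = 0.584

|Γ| ≈ 0.584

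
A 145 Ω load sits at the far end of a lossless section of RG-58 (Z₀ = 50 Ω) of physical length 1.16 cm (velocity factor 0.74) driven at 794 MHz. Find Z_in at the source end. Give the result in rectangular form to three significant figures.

λ = v/f = 0.74·c / 794 MHz = 0.28 m
βl = 2π·l/λ = 2π × 0.0415 = 14.9°
tan(βl) = tan(14.9°) = 0.267
Z_in = Z_0·(Z_L + jZ_0·tanβl)/(Z_0 + jZ_L·tanβl)
     = 50·(145 + j13.3)/(50 + j38.7)

Z_in ≈ 97.2 − j61.8 Ω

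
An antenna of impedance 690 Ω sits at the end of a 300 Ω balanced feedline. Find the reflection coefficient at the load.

Γ = 0.394

Γ = (Z_L − Z_0)/(Z_L + Z_0) = (690 − 300)/(690 + 300) = 390/990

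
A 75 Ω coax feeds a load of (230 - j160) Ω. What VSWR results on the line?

VSWR ≈ 4.66

Γ = (Z_L − Z_0)/(Z_L + Z_0) = (155 − j160)/(305 − j160)
|Γ| = 223/344 = 0.647
VSWR = (1 + |Γ|)/(1 − |Γ|) = 1.65/0.353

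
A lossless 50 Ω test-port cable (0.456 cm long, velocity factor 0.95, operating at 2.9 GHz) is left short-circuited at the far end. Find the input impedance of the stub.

Z_in ≈ +j15 Ω

λ = v/f = 0.95·c / 2.9 GHz = 0.0983 m
βl = 2π·l/λ = 2π × 0.0464 = 16.7°
tan(βl) = 0.3
For a short-circuited stub, Z_in = jZ_0·tan(βl)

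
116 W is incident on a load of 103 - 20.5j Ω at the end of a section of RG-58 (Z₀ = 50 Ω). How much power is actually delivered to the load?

|Γ| = |(53 − j20.5)/(153 − j20.5)| = 0.368
|Γ|² = 0.136
P_refl = |Γ|²·P_inc = 15.7 W, P_del = (1 − |Γ|²)·P_inc = 100 W

P_delivered ≈ 100 W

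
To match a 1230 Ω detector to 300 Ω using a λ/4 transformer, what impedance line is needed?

Z_qwt ≈ 607 Ω

Z_qwt = √(Z_0·R_L) = √(300 × 1230) = √369000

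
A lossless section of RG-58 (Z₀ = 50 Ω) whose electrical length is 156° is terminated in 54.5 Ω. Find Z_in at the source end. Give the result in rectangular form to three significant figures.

Z_in ≈ 52.9 + j3.39 Ω

tan(βl) = tan(156°) = -0.445
Z_in = Z_0·(Z_L + jZ_0·tanβl)/(Z_0 + jZ_L·tanβl)
     = 50·(54.5 − j22.3)/(50 − j24.3)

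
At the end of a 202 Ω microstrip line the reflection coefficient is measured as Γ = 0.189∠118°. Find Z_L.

Z_L ≈ 161 + j55.6 Ω

Z_L = Z_0·(1 + Γ)/(1 − Γ) = 202·(0.911 + j0.167)/(1.09 − j0.167)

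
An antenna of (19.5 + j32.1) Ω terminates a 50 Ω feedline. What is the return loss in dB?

Γ = (-30.5 + j32.1)/(69.5 + j32.1), |Γ| = 0.578
RL = −20·log₁₀|Γ| = −20·log₁₀(0.578)

RL ≈ 4.76 dB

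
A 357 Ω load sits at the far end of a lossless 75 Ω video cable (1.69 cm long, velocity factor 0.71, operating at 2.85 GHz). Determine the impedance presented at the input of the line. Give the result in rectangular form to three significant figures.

Z_in ≈ 16.1 − j10.8 Ω

λ = v/f = 0.71·c / 2.85 GHz = 0.0747 m
βl = 2π·l/λ = 2π × 0.226 = 81.4°
tan(βl) = tan(81.4°) = 6.62
Z_in = Z_0·(Z_L + jZ_0·tanβl)/(Z_0 + jZ_L·tanβl)
     = 75·(357 + j496)/(75 + j2360)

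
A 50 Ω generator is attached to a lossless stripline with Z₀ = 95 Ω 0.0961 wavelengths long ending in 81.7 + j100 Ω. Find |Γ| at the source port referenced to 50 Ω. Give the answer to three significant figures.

βl = 2π × 0.0961 = 34.6°
tan(βl) = 0.69
Z_in = Z_0·(Z_L + jZ_0·tanβl)/(Z_0 + jZ_L·tanβl) = 282 − j7.3 Ω
Γ_s = (Z_in − Z_s)/(Z_in + Z_s) = (232 − j7.3)/(332 − j7.3), |Γ_s| = 0.699

|Γ| ≈ 0.699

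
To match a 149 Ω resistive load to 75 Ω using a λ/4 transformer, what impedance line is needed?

Z_qwt = √(Z_0·R_L) = √(75 × 149) = √11180

Z_qwt ≈ 106 Ω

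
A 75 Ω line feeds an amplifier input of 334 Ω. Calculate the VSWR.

VSWR ≈ 4.45

For a purely resistive load, VSWR = R_L/Z_0 or Z_0/R_L (whichever > 1) = 334/75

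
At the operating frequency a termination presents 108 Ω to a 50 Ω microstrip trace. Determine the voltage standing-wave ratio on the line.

VSWR ≈ 2.16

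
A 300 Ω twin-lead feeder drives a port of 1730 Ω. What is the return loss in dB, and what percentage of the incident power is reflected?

RL ≈ 3.04 dB; 49.6% of incident power reflected

Γ = (1730 − 300)/(1730 + 300) = 0.704
RL = −20·log₁₀(0.704) = 3.04 dB
P_refl/P_inc = |Γ|² = 0.496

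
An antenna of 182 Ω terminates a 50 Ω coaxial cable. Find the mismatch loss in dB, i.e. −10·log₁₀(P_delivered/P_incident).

Γ = (182 − 50)/(182 + 50) = 0.569
|Γ|² = 0.324, so P_del/P_inc = 1 − |Γ|² = 0.676
ML = −10·log₁₀(1 − |Γ|²)

mismatch loss ≈ 1.7 dB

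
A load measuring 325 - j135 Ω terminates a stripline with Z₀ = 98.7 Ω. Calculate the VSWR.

VSWR ≈ 3.91

Γ = (Z_L − Z_0)/(Z_L + Z_0) = (226.3 − j135)/(423.7 − j135)
|Γ| = 264/445 = 0.593
VSWR = (1 + |Γ|)/(1 − |Γ|) = 1.59/0.407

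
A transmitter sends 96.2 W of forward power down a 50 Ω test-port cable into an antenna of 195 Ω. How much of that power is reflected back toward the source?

Γ = (195 − 50)/(195 + 50) = 0.592
|Γ|² = 0.35
P_refl = |Γ|²·P_inc = 33.7 W, P_del = (1 − |Γ|²)·P_inc = 62.5 W

P_reflected ≈ 33.7 W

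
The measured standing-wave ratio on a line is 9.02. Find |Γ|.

|Γ| = (S − 1)/(S + 1) = (9.02 − 1)/(9.02 + 1) = 8.02/10

|Γ| ≈ 0.8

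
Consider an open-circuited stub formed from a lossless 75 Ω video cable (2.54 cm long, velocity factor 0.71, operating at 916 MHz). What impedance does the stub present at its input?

Z_in ≈ −j91.6 Ω

λ = v/f = 0.71·c / 916 MHz = 0.233 m
βl = 2π·l/λ = 2π × 0.109 = 39.3°
tan(βl) = 0.819
For an open-circuited stub, Z_in = −jZ_0·cot(βl) = −jZ_0/tan(βl)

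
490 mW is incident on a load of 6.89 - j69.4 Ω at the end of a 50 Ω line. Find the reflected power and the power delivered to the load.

P_reflected ≈ 406 mW; P_delivered ≈ 83.8 mW

|Γ| = |(-43.11 − j69.4)/(56.89 − j69.4)| = 0.91
|Γ|² = 0.829
P_refl = |Γ|²·P_inc = 406 mW, P_del = (1 − |Γ|²)·P_inc = 83.8 mW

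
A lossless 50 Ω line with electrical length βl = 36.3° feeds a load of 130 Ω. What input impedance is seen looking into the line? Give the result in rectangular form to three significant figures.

tan(βl) = tan(36.3°) = 0.735
Z_in = Z_0·(Z_L + jZ_0·tanβl)/(Z_0 + jZ_L·tanβl)
     = 50·(130 + j36.7)/(50 + j95.5)

Z_in ≈ 43.1 − j45.5 Ω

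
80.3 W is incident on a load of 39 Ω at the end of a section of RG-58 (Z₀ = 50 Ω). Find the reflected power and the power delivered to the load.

Γ = (39 − 50)/(39 + 50) = -0.124
|Γ|² = 0.0153
P_refl = |Γ|²·P_inc = 1.23 W, P_del = (1 − |Γ|²)·P_inc = 79.1 W

P_reflected ≈ 1.23 W; P_delivered ≈ 79.1 W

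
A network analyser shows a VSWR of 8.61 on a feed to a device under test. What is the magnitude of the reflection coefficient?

|Γ| = (S − 1)/(S + 1) = (8.61 − 1)/(8.61 + 1) = 7.61/9.61

|Γ| ≈ 0.792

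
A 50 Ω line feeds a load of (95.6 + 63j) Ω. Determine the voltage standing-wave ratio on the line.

Γ = (Z_L − Z_0)/(Z_L + Z_0) = (45.6 + j63)/(145.6 + j63)
|Γ| = 77.8/159 = 0.49
VSWR = (1 + |Γ|)/(1 − |Γ|) = 1.49/0.51

VSWR ≈ 2.92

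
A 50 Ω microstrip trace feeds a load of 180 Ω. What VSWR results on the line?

VSWR ≈ 3.6

For a purely resistive load, VSWR = R_L/Z_0 or Z_0/R_L (whichever > 1) = 180/50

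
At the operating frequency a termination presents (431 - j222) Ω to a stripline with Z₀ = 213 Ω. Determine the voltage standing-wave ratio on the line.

VSWR ≈ 2.68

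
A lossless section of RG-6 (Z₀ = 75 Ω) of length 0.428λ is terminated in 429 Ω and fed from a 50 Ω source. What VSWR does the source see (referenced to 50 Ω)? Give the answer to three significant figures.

VSWR ≈ 7.68

βl = 2π × 0.428 = 154°
tan(βl) = -0.486
Z_in = Z_0·(Z_L + jZ_0·tanβl)/(Z_0 + jZ_L·tanβl) = 60.8 + j132 Ω
Γ_s = (Z_in − Z_s)/(Z_in + Z_s) = (10.8 + j132)/(111 + j132), |Γ_s| = 0.77
VSWR = (1 + |Γ_s|)/(1 − |Γ_s|)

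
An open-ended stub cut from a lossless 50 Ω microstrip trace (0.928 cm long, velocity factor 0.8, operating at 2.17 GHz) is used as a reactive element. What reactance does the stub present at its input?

X_in ≈ -85.9 Ω (capacitive)

λ = v/f = 0.8·c / 2.17 GHz = 0.111 m
βl = 2π·l/λ = 2π × 0.0839 = 30.2°
tan(βl) = 0.582
For an open-ended stub, Z_in = −jZ_0·cot(βl) = −jZ_0/tan(βl)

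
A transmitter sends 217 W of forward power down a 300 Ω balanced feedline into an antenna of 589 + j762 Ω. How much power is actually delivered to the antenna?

|Γ| = |(289 + j762)/(889 + j762)| = 0.696
|Γ|² = 0.484
P_refl = |Γ|²·P_inc = 105 W, P_del = (1 − |Γ|²)·P_inc = 112 W

P_delivered ≈ 112 W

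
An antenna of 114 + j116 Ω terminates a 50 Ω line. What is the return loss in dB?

RL ≈ 3.62 dB

Γ = (64 + j116)/(164 + j116), |Γ| = 0.66
RL = −20·log₁₀|Γ| = −20·log₁₀(0.66)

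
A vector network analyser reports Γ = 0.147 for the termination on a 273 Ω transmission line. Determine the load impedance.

Z_L = Z_0·(1 + Γ)/(1 − Γ) = 273·(1.15)/(0.853)

Z_L ≈ 367 Ω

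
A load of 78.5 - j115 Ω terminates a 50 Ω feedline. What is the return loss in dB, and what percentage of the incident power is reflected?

Γ = (28.5 − j115)/(128.5 − j115), |Γ| = 0.687
RL = −20·log₁₀(0.687) = 3.26 dB
P_refl/P_inc = |Γ|² = 0.472

RL ≈ 3.26 dB; 47.2% of incident power reflected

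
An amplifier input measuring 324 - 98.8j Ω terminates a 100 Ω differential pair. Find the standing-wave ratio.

VSWR ≈ 3.57

Γ = (Z_L − Z_0)/(Z_L + Z_0) = (224 − j98.8)/(424 − j98.8)
|Γ| = 245/435 = 0.562
VSWR = (1 + |Γ|)/(1 − |Γ|) = 1.56/0.438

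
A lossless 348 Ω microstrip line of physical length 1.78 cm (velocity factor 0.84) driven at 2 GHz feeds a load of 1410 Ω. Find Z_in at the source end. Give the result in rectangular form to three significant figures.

λ = v/f = 0.84·c / 2 GHz = 0.126 m
βl = 2π·l/λ = 2π × 0.141 = 50.9°
tan(βl) = tan(50.9°) = 1.23
Z_in = Z_0·(Z_L + jZ_0·tanβl)/(Z_0 + jZ_L·tanβl)
     = 348·(1410 + j428)/(348 + j1730)

Z_in ≈ 137 − j256 Ω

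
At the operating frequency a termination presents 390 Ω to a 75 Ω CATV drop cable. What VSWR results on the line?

For a purely resistive load, VSWR = R_L/Z_0 or Z_0/R_L (whichever > 1) = 390/75

VSWR ≈ 5.2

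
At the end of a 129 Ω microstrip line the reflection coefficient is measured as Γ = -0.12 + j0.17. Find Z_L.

Z_L ≈ 96.2 + j34.2 Ω

Z_L = Z_0·(1 + Γ)/(1 − Γ) = 129·(0.88 + j0.17)/(1.12 − j0.17)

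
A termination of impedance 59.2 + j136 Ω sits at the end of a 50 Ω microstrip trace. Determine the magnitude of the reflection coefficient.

|Γ| ≈ 0.782

Γ = (Z_L − Z_0)/(Z_L + Z_0) = (9.2 + j136)/(109.2 + j136)
|Γ| = 136/174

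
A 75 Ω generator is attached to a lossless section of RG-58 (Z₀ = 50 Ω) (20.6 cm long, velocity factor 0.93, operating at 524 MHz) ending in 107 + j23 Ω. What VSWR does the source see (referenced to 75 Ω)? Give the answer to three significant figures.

λ = v/f = 0.93·c / 524 MHz = 0.532 m
βl = 2π·l/λ = 2π × 0.387 = 139°
tan(βl) = -0.861
Z_in = Z_0·(Z_L + jZ_0·tanβl)/(Z_0 + jZ_L·tanβl) = 34.9 + j31.7 Ω
Γ_s = (Z_in − Z_s)/(Z_in + Z_s) = (-40.1 + j31.7)/(110 + j31.7), |Γ_s| = 0.447
VSWR = (1 + |Γ_s|)/(1 − |Γ_s|)

VSWR ≈ 2.62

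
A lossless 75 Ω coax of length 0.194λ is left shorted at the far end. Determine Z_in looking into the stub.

Z_in ≈ +j204 Ω

βl = 2π × 0.194 = 69.8°
tan(βl) = 2.72
For a shorted stub, Z_in = jZ_0·tan(βl)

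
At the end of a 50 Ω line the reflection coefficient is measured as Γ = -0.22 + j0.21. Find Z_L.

Z_L = Z_0·(1 + Γ)/(1 − Γ) = 50·(0.78 + j0.21)/(1.22 − j0.21)

Z_L ≈ 29.6 + j13.7 Ω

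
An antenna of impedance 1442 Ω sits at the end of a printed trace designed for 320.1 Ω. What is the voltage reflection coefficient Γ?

Γ = 0.637

Γ = (Z_L − Z_0)/(Z_L + Z_0) = (1442 − 320.1)/(1442 + 320.1) = 1122/1762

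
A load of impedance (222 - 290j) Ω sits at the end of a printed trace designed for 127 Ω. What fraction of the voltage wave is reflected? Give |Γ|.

|Γ| ≈ 0.673

Γ = (Z_L − Z_0)/(Z_L + Z_0) = (95 − j290)/(349 − j290)
|Γ| = 305/454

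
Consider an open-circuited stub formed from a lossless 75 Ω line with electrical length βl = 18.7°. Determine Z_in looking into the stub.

Z_in ≈ −j222 Ω

tan(βl) = 0.338
For an open-circuited stub, Z_in = −jZ_0·cot(βl) = −jZ_0/tan(βl)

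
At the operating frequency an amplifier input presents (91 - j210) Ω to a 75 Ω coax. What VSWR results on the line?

Γ = (Z_L − Z_0)/(Z_L + Z_0) = (16 − j210)/(166 − j210)
|Γ| = 211/268 = 0.787
VSWR = (1 + |Γ|)/(1 − |Γ|) = 1.79/0.213

VSWR ≈ 8.38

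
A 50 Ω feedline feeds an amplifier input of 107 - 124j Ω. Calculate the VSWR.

Γ = (Z_L − Z_0)/(Z_L + Z_0) = (57 − j124)/(157 − j124)
|Γ| = 136/200 = 0.682
VSWR = (1 + |Γ|)/(1 − |Γ|) = 1.68/0.318

VSWR ≈ 5.29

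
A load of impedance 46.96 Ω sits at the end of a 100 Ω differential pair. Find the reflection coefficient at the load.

Γ = -0.361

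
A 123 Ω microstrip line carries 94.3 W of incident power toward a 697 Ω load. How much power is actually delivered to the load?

P_delivered ≈ 48.1 W

Γ = (697 − 123)/(697 + 123) = 0.7
|Γ|² = 0.49
P_refl = |Γ|²·P_inc = 46.2 W, P_del = (1 − |Γ|²)·P_inc = 48.1 W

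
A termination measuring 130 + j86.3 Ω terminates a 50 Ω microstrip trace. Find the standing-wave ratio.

Γ = (Z_L − Z_0)/(Z_L + Z_0) = (80 + j86.3)/(180 + j86.3)
|Γ| = 118/200 = 0.59
VSWR = (1 + |Γ|)/(1 − |Γ|) = 1.59/0.41

VSWR ≈ 3.87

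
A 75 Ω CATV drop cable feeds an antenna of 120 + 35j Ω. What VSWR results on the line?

Γ = (Z_L − Z_0)/(Z_L + Z_0) = (45 + j35)/(195 + j35)
|Γ| = 57/198 = 0.288
VSWR = (1 + |Γ|)/(1 − |Γ|) = 1.29/0.712

VSWR ≈ 1.81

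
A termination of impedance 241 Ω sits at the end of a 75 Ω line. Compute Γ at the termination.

Γ = 0.525

Γ = (Z_L − Z_0)/(Z_L + Z_0) = (241 − 75)/(241 + 75) = 166/316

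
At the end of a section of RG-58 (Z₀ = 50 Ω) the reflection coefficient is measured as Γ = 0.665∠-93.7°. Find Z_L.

Z_L = Z_0·(1 + Γ)/(1 − Γ) = 50·(0.957 − j0.664)/(1.04 + j0.664)

Z_L ≈ 18.3 − j43.4 Ω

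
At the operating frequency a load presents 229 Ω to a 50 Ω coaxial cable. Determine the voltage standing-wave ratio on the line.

VSWR ≈ 4.58

Γ = (229 − 50)/(229 + 50) = 0.642
VSWR = (1 + 0.642)/(1 − 0.642)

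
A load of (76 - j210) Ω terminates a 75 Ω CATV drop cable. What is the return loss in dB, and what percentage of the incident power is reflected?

RL ≈ 1.81 dB; 65.9% of incident power reflected

Γ = (1 − j210)/(151 − j210), |Γ| = 0.812
RL = −20·log₁₀(0.812) = 1.81 dB
P_refl/P_inc = |Γ|² = 0.659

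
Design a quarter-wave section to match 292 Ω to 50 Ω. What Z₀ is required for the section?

Z_qwt ≈ 121 Ω

Z_qwt = √(Z_0·R_L) = √(50 × 292) = √14600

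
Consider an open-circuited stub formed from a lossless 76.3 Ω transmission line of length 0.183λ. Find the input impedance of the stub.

Z_in ≈ −j34.2 Ω

βl = 2π × 0.183 = 65.9°
tan(βl) = 2.23
For an open-circuited stub, Z_in = −jZ_0·cot(βl) = −jZ_0/tan(βl)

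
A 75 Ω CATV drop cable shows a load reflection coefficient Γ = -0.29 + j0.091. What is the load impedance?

Z_L = Z_0·(1 + Γ)/(1 − Γ) = 75·(0.71 + j0.091)/(1.29 − j0.091)

Z_L ≈ 40.7 + j8.16 Ω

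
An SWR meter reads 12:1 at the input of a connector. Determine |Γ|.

|Γ| ≈ 0.846

|Γ| = (S − 1)/(S + 1) = (12 − 1)/(12 + 1) = 11/13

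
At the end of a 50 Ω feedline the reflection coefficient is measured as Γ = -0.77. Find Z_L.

Z_L ≈ 6.5 Ω

Z_L = Z_0·(1 + Γ)/(1 − Γ) = 50·(0.23)/(1.77)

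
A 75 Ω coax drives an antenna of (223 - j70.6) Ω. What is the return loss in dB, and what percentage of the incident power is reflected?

Γ = (148 − j70.6)/(298 − j70.6), |Γ| = 0.535
RL = −20·log₁₀(0.535) = 5.43 dB
P_refl/P_inc = |Γ|² = 0.287

RL ≈ 5.43 dB; 28.7% of incident power reflected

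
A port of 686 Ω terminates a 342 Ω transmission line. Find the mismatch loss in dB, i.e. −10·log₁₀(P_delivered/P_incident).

mismatch loss ≈ 0.516 dB

Γ = (686 − 342)/(686 + 342) = 0.335
|Γ|² = 0.112, so P_del/P_inc = 1 − |Γ|² = 0.888
ML = −10·log₁₀(1 − |Γ|²)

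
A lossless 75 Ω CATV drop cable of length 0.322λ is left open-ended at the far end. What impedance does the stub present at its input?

Z_in ≈ +j36.5 Ω

βl = 2π × 0.322 = 116°
tan(βl) = -2.06
For an open-ended stub, Z_in = −jZ_0·cot(βl) = −jZ_0/tan(βl)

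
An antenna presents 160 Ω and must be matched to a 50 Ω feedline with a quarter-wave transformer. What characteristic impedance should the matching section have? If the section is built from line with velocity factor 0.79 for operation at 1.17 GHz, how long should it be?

Z_qwt ≈ 89.4 Ω; length ≈ 5.06 cm

Z_qwt = √(Z_0·R_L) = √(50 × 160) = √8000
λ = 0.79·c/f = 0.203 m, so l = λ/4 = 0.0506 m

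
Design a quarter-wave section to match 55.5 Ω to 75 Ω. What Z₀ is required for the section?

Z_qwt ≈ 64.5 Ω

Z_qwt = √(Z_0·R_L) = √(75 × 55.5) = √4162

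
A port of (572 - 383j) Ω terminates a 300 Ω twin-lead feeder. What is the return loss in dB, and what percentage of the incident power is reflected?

RL ≈ 6.14 dB; 24.3% of incident power reflected

Γ = (272 − j383)/(872 − j383), |Γ| = 0.493
RL = −20·log₁₀(0.493) = 6.14 dB
P_refl/P_inc = |Γ|² = 0.243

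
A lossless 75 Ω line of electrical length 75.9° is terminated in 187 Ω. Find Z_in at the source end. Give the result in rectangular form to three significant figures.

Z_in ≈ 31.7 − j15.6 Ω

tan(βl) = tan(75.9°) = 3.98
Z_in = Z_0·(Z_L + jZ_0·tanβl)/(Z_0 + jZ_L·tanβl)
     = 75·(187 + j299)/(75 + j744)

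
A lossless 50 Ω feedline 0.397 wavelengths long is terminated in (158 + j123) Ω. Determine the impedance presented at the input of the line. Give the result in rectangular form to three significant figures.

Z_in ≈ 17.9 + j44.7 Ω

βl = 2π × 0.397 = 143°
tan(βl) = tan(143°) = -0.756
Z_in = Z_0·(Z_L + jZ_0·tanβl)/(Z_0 + jZ_L·tanβl)
     = 50·(158 + j85.2)/(143 − j119)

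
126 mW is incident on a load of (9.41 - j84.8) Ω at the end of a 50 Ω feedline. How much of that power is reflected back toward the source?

P_reflected ≈ 104 mW

|Γ| = |(-40.59 − j84.8)/(59.41 − j84.8)| = 0.908
|Γ|² = 0.824
P_refl = |Γ|²·P_inc = 104 mW, P_del = (1 − |Γ|²)·P_inc = 22.1 mW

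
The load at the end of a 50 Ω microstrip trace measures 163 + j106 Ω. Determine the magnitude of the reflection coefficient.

Γ = (Z_L − Z_0)/(Z_L + Z_0) = (113 + j106)/(213 + j106)
|Γ| = 155/238

|Γ| ≈ 0.651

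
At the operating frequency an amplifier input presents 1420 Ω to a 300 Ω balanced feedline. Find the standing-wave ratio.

VSWR ≈ 4.73

Γ = (1420 − 300)/(1420 + 300) = 0.651
VSWR = (1 + 0.651)/(1 − 0.651)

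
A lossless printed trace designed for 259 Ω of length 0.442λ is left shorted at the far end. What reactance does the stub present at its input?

βl = 2π × 0.442 = 159°
tan(βl) = -0.381
For a shorted stub, Z_in = jZ_0·tan(βl)

X_in ≈ -98.8 Ω (capacitive)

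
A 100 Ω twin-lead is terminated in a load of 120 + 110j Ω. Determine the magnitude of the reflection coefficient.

Γ = (Z_L − Z_0)/(Z_L + Z_0) = (20 + j110)/(220 + j110)
|Γ| = 112/246

|Γ| ≈ 0.455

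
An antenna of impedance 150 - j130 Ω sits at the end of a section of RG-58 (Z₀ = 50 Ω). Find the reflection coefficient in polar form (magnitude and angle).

Γ ≈ 0.688 ∠ -19.4°

Γ = (Z_L − Z_0)/(Z_L + Z_0) = (100 − j130)/(200 − j130)
|Γ| = 164/239 = 0.688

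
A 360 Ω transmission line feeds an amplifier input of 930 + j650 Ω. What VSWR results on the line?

Γ = (Z_L − Z_0)/(Z_L + Z_0) = (570 + j650)/(1290 + j650)
|Γ| = 865/1440 = 0.598
VSWR = (1 + |Γ|)/(1 − |Γ|) = 1.6/0.402

VSWR ≈ 3.98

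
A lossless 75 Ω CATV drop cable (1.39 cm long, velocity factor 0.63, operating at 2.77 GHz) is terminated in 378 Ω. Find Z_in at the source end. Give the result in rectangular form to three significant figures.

λ = v/f = 0.63·c / 2.77 GHz = 0.0682 m
βl = 2π·l/λ = 2π × 0.204 = 73.3°
tan(βl) = tan(73.3°) = 3.34
Z_in = Z_0·(Z_L + jZ_0·tanβl)/(Z_0 + jZ_L·tanβl)
     = 75·(378 + j251)/(75 + j1260)

Z_in ≈ 16.2 − j21.5 Ω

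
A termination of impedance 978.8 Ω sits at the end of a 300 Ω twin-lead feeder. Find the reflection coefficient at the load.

Γ = 0.531

Γ = (Z_L − Z_0)/(Z_L + Z_0) = (978.8 − 300)/(978.8 + 300) = 678.8/1279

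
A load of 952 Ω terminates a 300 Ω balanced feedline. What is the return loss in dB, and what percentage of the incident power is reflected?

Γ = (952 − 300)/(952 + 300) = 0.521
RL = −20·log₁₀(0.521) = 5.67 dB
P_refl/P_inc = |Γ|² = 0.271

RL ≈ 5.67 dB; 27.1% of incident power reflected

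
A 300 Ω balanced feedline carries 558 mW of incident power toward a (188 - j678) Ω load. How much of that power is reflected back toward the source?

P_reflected ≈ 378 mW

|Γ| = |(-112 − j678)/(488 − j678)| = 0.823
|Γ|² = 0.677
P_refl = |Γ|²·P_inc = 378 mW, P_del = (1 − |Γ|²)·P_inc = 180 mW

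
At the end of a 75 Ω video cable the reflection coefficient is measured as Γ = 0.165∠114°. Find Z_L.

Z_L ≈ 62.8 + j19.5 Ω

Z_L = Z_0·(1 + Γ)/(1 − Γ) = 75·(0.933 + j0.151)/(1.07 − j0.151)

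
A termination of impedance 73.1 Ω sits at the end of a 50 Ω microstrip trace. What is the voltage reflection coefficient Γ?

Γ = 0.188

Γ = (Z_L − Z_0)/(Z_L + Z_0) = (73.1 − 50)/(73.1 + 50) = 23.1/123.1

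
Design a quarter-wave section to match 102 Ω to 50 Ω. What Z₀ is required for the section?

Z_qwt ≈ 71.4 Ω

Z_qwt = √(Z_0·R_L) = √(50 × 102) = √5100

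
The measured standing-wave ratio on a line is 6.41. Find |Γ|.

|Γ| ≈ 0.73

|Γ| = (S − 1)/(S + 1) = (6.41 − 1)/(6.41 + 1) = 5.41/7.41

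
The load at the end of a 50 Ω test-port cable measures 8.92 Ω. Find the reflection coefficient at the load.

Γ = (Z_L − Z_0)/(Z_L + Z_0) = (8.92 − 50)/(8.92 + 50) = -41.08/58.92

Γ = -0.697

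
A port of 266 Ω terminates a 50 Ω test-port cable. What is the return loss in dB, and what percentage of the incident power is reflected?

RL ≈ 3.3 dB; 46.7% of incident power reflected

Γ = (266 − 50)/(266 + 50) = 0.684
RL = −20·log₁₀(0.684) = 3.3 dB
P_refl/P_inc = |Γ|² = 0.467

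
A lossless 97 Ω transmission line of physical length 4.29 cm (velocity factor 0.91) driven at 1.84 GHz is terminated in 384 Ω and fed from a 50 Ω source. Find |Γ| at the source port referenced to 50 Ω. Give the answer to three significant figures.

|Γ| ≈ 0.417

λ = v/f = 0.91·c / 1.84 GHz = 0.148 m
βl = 2π·l/λ = 2π × 0.289 = 104°
tan(βl) = -3.98
Z_in = Z_0·(Z_L + jZ_0·tanβl)/(Z_0 + jZ_L·tanβl) = 25.9 + j22.7 Ω
Γ_s = (Z_in − Z_s)/(Z_in + Z_s) = (-24.1 + j22.7)/(75.9 + j22.7), |Γ_s| = 0.417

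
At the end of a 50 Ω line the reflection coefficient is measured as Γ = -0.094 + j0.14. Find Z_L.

Z_L = Z_0·(1 + Γ)/(1 − Γ) = 50·(0.906 + j0.14)/(1.09 − j0.14)

Z_L ≈ 39.9 + j11.5 Ω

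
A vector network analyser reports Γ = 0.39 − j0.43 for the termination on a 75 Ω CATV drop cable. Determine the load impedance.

Z_L ≈ 89.3 − j116 Ω

Z_L = Z_0·(1 + Γ)/(1 − Γ) = 75·(1.39 − j0.43)/(0.61 + j0.43)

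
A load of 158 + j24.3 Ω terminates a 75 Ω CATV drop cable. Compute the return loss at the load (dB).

RL ≈ 8.66 dB

Γ = (83 + j24.3)/(233 + j24.3), |Γ| = 0.369
RL = −20·log₁₀|Γ| = −20·log₁₀(0.369)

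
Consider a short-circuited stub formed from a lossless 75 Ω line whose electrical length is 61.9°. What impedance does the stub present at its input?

tan(βl) = 1.87
For a short-circuited stub, Z_in = jZ_0·tan(βl)

Z_in ≈ +j140 Ω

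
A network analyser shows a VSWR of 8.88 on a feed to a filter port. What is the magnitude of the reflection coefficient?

|Γ| ≈ 0.798

|Γ| = (S − 1)/(S + 1) = (8.88 − 1)/(8.88 + 1) = 7.88/9.88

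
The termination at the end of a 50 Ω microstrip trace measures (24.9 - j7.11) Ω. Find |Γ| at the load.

|Γ| ≈ 0.347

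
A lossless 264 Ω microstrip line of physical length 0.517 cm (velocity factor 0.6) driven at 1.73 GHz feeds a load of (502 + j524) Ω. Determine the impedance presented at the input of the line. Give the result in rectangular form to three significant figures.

Z_in ≈ 1100 − j176 Ω

λ = v/f = 0.6·c / 1.73 GHz = 0.104 m
βl = 2π·l/λ = 2π × 0.0497 = 17.9°
tan(βl) = tan(17.9°) = 0.323
Z_in = Z_0·(Z_L + jZ_0·tanβl)/(Z_0 + jZ_L·tanβl)
     = 264·(502 + j609)/(94.9 + j162)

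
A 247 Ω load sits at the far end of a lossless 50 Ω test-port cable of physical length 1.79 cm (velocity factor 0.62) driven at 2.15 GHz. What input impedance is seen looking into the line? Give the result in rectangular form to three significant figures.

λ = v/f = 0.62·c / 2.15 GHz = 0.0865 m
βl = 2π·l/λ = 2π × 0.207 = 74.5°
tan(βl) = tan(74.5°) = 3.6
Z_in = Z_0·(Z_L + jZ_0·tanβl)/(Z_0 + jZ_L·tanβl)
     = 50·(247 + j180)/(50 + j890)

Z_in ≈ 10.9 − j13.3 Ω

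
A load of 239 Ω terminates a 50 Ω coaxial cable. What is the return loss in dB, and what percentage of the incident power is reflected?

Γ = (239 − 50)/(239 + 50) = 0.654
RL = −20·log₁₀(0.654) = 3.69 dB
P_refl/P_inc = |Γ|² = 0.428

RL ≈ 3.69 dB; 42.8% of incident power reflected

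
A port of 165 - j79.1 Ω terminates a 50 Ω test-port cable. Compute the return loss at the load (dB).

RL ≈ 4.3 dB

Γ = (115 − j79.1)/(215 − j79.1), |Γ| = 0.609
RL = −20·log₁₀|Γ| = −20·log₁₀(0.609)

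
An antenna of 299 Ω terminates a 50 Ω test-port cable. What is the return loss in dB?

RL ≈ 2.93 dB

Γ = (299 − 50)/(299 + 50) = 0.713
RL = −20·log₁₀|Γ| = −20·log₁₀(0.713)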